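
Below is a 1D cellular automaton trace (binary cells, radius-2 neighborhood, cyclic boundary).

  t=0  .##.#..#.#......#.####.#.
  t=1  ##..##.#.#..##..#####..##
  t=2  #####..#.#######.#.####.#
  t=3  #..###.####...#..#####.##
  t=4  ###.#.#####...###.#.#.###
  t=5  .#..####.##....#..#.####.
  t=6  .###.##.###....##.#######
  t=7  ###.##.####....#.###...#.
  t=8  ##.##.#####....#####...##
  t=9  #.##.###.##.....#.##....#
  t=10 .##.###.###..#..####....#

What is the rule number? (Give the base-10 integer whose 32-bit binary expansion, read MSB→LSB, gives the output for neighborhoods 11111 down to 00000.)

1526258289

  #####|.  b31=0 t=1,i=18
  ####.|#  b30=1 t=0,i=20
  ###.#|.  b29=0 t=0,i=21
  ###..|#  b28=1 t=1,i=1
  ##.##|#  b27=1 t=2,i=23
  ##.#.|.  b26=0 t=0,i=3
  ##..#|#  b25=1 t=1,i=2
  ##...|.  b24=0 t=3,i=11
  #.###|#  b23=1 t=0,i=18
  #.##.|#  b22=1 t=5,i=9
  #.#.#|#  b21=1 t=1,i=7
  #.#..|#  b20=1 t=0,i=4
  #..##|#  b19=1 t=0,i=0
  #..#.|.  b18=0 t=0,i=6
  #...#|.  b17=0 t=3,i=12
  #....|.  b16=0 t=0,i=11
  .####|#  b15=1 t=0,i=19
  .###.|#  b14=1 t=3,i=4
  .##.#|.  b13=0 t=0,i=2
  .##..|#  b12=1 t=1,i=13
  .#.##|#  b11=1 t=0,i=17
  .#.#.|.  b10=0 t=0,i=8
  .#..#|#  b9=1 t=0,i=5
  .#...|.  b8=0 t=0,i=10
  ..###|.  b7=0 t=1,i=16
  ..##.|#  b6=1 t=0,i=1
  ..#.#|#  b5=1 t=0,i=7
  ..#..|#  b4=1 t=3,i=14
  ...##|.  b3=0 t=4,i=13
  ...#.|.  b2=0 t=0,i=15
  ....#|.  b1=0 t=0,i=14
  .....|#  b0=1 t=0,i=12
  bits 01011010111110001101101001110001 = 1526258289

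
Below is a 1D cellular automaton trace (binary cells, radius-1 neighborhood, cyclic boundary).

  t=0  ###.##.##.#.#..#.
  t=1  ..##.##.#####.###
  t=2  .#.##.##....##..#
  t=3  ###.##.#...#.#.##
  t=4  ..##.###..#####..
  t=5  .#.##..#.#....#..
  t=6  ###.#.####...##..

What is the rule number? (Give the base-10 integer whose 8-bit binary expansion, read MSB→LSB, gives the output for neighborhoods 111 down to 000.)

  nb ###: next=.  (t=0,i=1, bit7=0)
  nb ##.: next=#  (t=0,i=2, bit6=1)
  nb #.#: next=#  (t=0,i=3, bit5=1)
  nb #..: next=.  (t=0,i=13, bit4=0)
  nb .##: next=.  (t=0,i=0, bit3=0)
  nb .#.: next=#  (t=0,i=10, bit2=1)
  nb ..#: next=#  (t=0,i=14, bit1=1)
  nb ...: next=.  (t=2,i=9, bit0=0)
  bits 01100110 = 102

102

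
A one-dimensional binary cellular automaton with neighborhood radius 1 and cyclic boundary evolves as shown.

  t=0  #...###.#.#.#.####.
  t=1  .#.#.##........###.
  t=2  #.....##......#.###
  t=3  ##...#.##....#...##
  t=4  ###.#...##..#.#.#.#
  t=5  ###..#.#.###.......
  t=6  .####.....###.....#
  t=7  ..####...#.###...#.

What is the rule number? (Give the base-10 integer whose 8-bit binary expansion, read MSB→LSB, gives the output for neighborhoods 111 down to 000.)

  ###|#  b7=1 t=0,i=5
  ##.|#  b6=1 t=0,i=6
  #.#|.  b5=0 t=0,i=7
  #..|#  b4=1 t=0,i=1
  .##|.  b3=0 t=0,i=4
  .#.|.  b2=0 t=0,i=0
  ..#|#  b1=1 t=0,i=3
  ...|.  b0=0 t=0,i=2
  bits 11010010 = 210

210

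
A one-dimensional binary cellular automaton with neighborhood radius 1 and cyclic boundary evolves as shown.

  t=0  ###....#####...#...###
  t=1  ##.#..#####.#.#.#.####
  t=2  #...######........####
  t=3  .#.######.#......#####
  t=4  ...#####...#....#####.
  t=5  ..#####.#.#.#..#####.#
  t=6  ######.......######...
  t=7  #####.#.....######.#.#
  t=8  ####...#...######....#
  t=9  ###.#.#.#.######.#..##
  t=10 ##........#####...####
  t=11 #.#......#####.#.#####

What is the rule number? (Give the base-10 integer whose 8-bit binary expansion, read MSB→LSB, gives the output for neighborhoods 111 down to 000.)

  nb ###: next=#  (t=0,i=0, bit7=1)
  nb ##.: next=.  (t=0,i=2, bit6=0)
  nb #.#: next=.  (t=1,i=2, bit5=0)
  nb #..: next=#  (t=0,i=3, bit4=1)
  nb .##: next=#  (t=0,i=7, bit3=1)
  nb .#.: next=.  (t=0,i=15, bit2=0)
  nb ..#: next=#  (t=0,i=6, bit1=1)
  nb ...: next=.  (t=0,i=4, bit0=0)
  bits 10011010 = 154

154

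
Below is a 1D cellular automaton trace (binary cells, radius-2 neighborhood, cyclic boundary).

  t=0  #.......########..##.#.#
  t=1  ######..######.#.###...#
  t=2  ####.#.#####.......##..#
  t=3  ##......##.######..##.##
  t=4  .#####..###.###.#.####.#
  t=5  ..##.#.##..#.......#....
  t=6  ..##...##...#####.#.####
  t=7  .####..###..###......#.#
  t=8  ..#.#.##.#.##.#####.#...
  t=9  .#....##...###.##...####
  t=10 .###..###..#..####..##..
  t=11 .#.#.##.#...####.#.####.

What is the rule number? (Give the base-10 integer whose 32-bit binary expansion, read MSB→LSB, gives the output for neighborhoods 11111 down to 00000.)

2572792773

  [31] ##### => #  t=0,i=10
  [30] ####. => .  t=0,i=14
  [29] ###.# => .  t=1,i=13
  [28] ###.. => #  t=0,i=15
  [27] ##.## => #  t=3,i=10
  [26] ##.#. => .  t=0,i=20
  [25] ##..# => .  t=0,i=16
  [24] ##... => #  t=0,i=1
  [23] #.### => .  t=1,i=17
  [22] #.##. => #  t=0,i=23
  [21] #.#.# => .  t=0,i=21
  [20] #.#.. => #  t=8,i=20
  [19] #..## => #  t=0,i=17
  [18] #..#. => .  t=5,i=10
  [17] #...# => .  t=1,i=21
  [16] #.... => #  t=0,i=2
  [15] .#### => #  t=0,i=9
  [14] .###. => .  t=1,i=18
  [13] .##.# => #  t=0,i=19
  [12] .##.. => #  t=0,i=0
  [11] .#.## => .  t=0,i=22
  [10] .#.#. => .  t=7,i=22
  [9] .#..# => #  t=10,i=12
  [8] .#... => #  t=5,i=12
  [7] ..### => #  t=0,i=8
  [6] ..##. => #  t=0,i=18
  [5] ..#.# => .  t=7,i=21
  [4] ..#.. => .  t=5,i=11
  [3] ...## => .  t=0,i=7
  [2] ...#. => #  t=5,i=18
  [1] ....# => .  t=0,i=6
  [0] ..... => #  t=0,i=3
  bits 10011001010110011011001111000101 = 2572792773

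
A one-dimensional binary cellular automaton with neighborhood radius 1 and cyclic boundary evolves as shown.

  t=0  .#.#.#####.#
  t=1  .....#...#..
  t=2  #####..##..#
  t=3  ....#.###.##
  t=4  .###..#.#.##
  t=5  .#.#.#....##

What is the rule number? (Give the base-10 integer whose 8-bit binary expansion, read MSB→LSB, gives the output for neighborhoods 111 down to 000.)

  ###|.  b7=0 t=0,i=6
  ##.|#  b6=1 t=0,i=9
  #.#|.  b5=0 t=0,i=0
  #..|.  b4=0 t=1,i=6
  .##|#  b3=1 t=0,i=5
  .#.|.  b2=0 t=0,i=1
  ..#|#  b1=1 t=1,i=4
  ...|#  b0=1 t=1,i=0
  bits 01001011 = 75

75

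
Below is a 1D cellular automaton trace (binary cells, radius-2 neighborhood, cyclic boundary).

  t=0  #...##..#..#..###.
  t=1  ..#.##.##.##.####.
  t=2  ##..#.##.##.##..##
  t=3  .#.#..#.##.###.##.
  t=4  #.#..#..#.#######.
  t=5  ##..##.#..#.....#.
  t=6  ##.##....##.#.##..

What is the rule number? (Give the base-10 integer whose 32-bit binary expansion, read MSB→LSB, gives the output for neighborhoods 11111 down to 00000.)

  ##### -> .   bit 31 = 0  t=4,i=12
  ####. -> .   bit 30 = 0  t=1,i=15
  ###.# -> #   bit 29 = 1  t=0,i=16
  ###.. -> #   bit 28 = 1  t=1,i=16
  ##.## -> #   bit 27 = 1  t=1,i=6
  ##.#. -> .   bit 26 = 0  t=0,i=17
  ##..# -> .   bit 25 = 0  t=0,i=6
  ##... -> #   bit 24 = 1  t=1,i=17
  #.### -> #   bit 23 = 1  t=1,i=13
  #.##. -> #   bit 22 = 1  t=1,i=4
  #.#.# -> #   bit 21 = 1  t=4,i=0
  #.#.. -> .   bit 20 = 0  t=0,i=0
  #..## -> #   bit 19 = 1  t=0,i=13
  #..#. -> #   bit 18 = 1  t=0,i=7
  #...# -> #   bit 17 = 1  t=0,i=2
  #.... -> #   bit 16 = 1  t=5,i=12
  .#### -> .   bit 15 = 0  t=1,i=14
  .###. -> #   bit 14 = 1  t=0,i=15
  .##.# -> .   bit 13 = 0  t=1,i=5
  .##.. -> #   bit 12 = 1  t=0,i=5
  .#.## -> .   bit 11 = 0  t=1,i=3
  .#.#. -> #   bit 10 = 1  t=3,i=2
  .#..# -> .   bit 9 = 0  t=0,i=9
  .#... -> .   bit 8 = 0  t=0,i=1
  ..### -> #   bit 7 = 1  t=0,i=14
  ..##. -> #   bit 6 = 1  t=0,i=4
  ..#.# -> .   bit 5 = 0  t=1,i=2
  ..#.. -> #   bit 4 = 1  t=0,i=8
  ...## -> .   bit 3 = 0  t=0,i=3
  ...#. -> #   bit 2 = 1  t=1,i=1
  ....# -> #   bit 1 = 1  t=5,i=14
  ..... -> .   bit 0 = 0  t=5,i=13
  bits 00111001111011110101010011010110 = 971986134

971986134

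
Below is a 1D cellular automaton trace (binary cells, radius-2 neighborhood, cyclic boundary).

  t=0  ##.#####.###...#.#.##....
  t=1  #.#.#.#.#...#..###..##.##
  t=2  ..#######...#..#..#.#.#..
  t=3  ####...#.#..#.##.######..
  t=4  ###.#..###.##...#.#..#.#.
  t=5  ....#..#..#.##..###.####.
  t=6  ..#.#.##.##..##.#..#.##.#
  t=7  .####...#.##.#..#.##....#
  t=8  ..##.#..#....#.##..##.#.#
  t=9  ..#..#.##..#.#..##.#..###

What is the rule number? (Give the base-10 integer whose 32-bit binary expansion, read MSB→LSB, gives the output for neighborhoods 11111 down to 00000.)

  [31] ##### => .  t=0,i=5
  [30] ####. => #  t=0,i=6
  [29] ###.# => .  t=0,i=7
  [28] ###.. => .  t=0,i=11
  [27] ##.## => #  t=0,i=2
  [26] ##.#. => .  t=1,i=1
  [25] ##..# => #  t=1,i=18
  [24] ##... => #  t=0,i=12
  [23] #.### => .  t=0,i=3
  [22] #.##. => .  t=0,i=19
  [21] #.#.# => #  t=0,i=17
  [20] #.#.. => #  t=1,i=8
  [19] #..## => .  t=1,i=14
  [18] #..#. => #  t=2,i=14
  [17] #...# => .  t=0,i=13
  [16] #.... => .  t=0,i=22
  [15] .#### => #  t=0,i=4
  [14] .###. => .  t=0,i=10
  [13] .##.# => .  t=0,i=1
  [12] .##.. => #  t=0,i=20
  [11] .#.## => .  t=0,i=18
  [10] .#.#. => #  t=0,i=16
  [9] .#..# => .  t=1,i=13
  [8] .#... => .  t=1,i=9
  [7] ..### => #  t=1,i=15
  [6] ..##. => #  t=0,i=0
  [5] ..#.# => #  t=0,i=15
  [4] ..#.. => #  t=1,i=12
  [3] ...## => #  t=0,i=24
  [2] ...#. => .  t=0,i=14
  [1] ....# => #  t=0,i=23
  [0] ..... => .  t=5,i=1
  bits 01001011001101001001010011111010 = 1261737210

1261737210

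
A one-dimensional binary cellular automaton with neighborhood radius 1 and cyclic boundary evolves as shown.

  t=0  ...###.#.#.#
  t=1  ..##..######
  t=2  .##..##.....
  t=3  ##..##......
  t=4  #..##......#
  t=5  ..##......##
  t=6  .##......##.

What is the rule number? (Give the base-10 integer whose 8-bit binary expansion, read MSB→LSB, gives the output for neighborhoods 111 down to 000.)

46

  nb ###: next=.  (t=0,i=4, bit7=0)
  nb ##.: next=.  (t=0,i=5, bit6=0)
  nb #.#: next=#  (t=0,i=6, bit5=1)
  nb #..: next=.  (t=0,i=0, bit4=0)
  nb .##: next=#  (t=0,i=3, bit3=1)
  nb .#.: next=#  (t=0,i=7, bit2=1)
  nb ..#: next=#  (t=0,i=2, bit1=1)
  nb ...: next=.  (t=0,i=1, bit0=0)
  bits 00101110 = 46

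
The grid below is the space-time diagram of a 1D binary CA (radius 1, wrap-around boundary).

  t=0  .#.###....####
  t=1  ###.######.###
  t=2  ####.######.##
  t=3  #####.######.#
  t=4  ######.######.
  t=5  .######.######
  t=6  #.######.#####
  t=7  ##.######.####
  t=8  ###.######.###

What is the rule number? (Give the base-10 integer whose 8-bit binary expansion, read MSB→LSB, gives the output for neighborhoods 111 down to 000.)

  nb ###: next=#  (t=0,i=4, bit7=1)
  nb ##.: next=#  (t=0,i=5, bit6=1)
  nb #.#: next=#  (t=0,i=0, bit5=1)
  nb #..: next=#  (t=0,i=6, bit4=1)
  nb .##: next=.  (t=0,i=3, bit3=0)
  nb .#.: next=#  (t=0,i=1, bit2=1)
  nb ..#: next=#  (t=0,i=9, bit1=1)
  nb ...: next=#  (t=0,i=7, bit0=1)
  bits 11110111 = 247

247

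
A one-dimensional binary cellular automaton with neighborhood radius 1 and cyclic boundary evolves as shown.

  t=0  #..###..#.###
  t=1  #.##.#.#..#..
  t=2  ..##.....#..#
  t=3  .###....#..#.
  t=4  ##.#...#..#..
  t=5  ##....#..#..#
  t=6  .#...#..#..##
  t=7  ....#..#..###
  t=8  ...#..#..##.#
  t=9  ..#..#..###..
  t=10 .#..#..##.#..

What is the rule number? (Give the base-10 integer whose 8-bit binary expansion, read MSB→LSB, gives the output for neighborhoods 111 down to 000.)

74

  nb ###: next=.  (t=0,i=4, bit7=0)
  nb ##.: next=#  (t=0,i=0, bit6=1)
  nb #.#: next=.  (t=0,i=9, bit5=0)
  nb #..: next=.  (t=0,i=1, bit4=0)
  nb .##: next=#  (t=0,i=3, bit3=1)
  nb .#.: next=.  (t=0,i=8, bit2=0)
  nb ..#: next=#  (t=0,i=2, bit1=1)
  nb ...: next=.  (t=2,i=5, bit0=0)
  bits 01001010 = 74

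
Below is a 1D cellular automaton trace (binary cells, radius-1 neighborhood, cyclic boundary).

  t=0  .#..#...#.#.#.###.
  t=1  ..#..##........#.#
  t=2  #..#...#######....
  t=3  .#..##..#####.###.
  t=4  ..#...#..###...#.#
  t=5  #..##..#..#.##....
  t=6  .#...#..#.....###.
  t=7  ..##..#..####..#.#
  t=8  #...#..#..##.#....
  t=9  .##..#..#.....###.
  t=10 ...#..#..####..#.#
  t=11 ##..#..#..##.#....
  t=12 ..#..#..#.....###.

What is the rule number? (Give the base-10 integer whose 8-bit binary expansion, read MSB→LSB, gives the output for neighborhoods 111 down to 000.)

145

  ###|#  b7=1 t=0,i=15
  ##.|.  b6=0 t=0,i=16
  #.#|.  b5=0 t=0,i=9
  #..|#  b4=1 t=0,i=2
  .##|.  b3=0 t=0,i=14
  .#.|.  b2=0 t=0,i=1
  ..#|.  b1=0 t=0,i=0
  ...|#  b0=1 t=0,i=6
  bits 10010001 = 145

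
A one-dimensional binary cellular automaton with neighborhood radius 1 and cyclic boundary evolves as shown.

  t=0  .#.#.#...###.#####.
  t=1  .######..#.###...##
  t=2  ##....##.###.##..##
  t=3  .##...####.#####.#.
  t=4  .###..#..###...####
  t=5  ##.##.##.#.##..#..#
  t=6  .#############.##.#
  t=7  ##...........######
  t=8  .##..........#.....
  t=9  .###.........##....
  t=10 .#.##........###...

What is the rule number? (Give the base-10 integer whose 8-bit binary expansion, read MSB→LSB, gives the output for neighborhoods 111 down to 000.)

  [7] ### => .  t=0,i=10
  [6] ##. => #  t=0,i=11
  [5] #.# => #  t=0,i=2
  [4] #.. => #  t=0,i=6
  [3] .## => #  t=0,i=9
  [2] .#. => #  t=0,i=1
  [1] ..# => .  t=0,i=0
  [0] ... => .  t=0,i=7
  bits 01111100 = 124

124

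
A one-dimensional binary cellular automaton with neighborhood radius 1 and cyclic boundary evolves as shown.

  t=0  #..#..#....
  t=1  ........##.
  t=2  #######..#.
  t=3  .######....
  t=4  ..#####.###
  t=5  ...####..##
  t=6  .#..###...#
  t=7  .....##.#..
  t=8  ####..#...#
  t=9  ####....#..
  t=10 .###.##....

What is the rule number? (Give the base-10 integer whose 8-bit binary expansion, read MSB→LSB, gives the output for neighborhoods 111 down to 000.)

  [7] ### => #  t=2,i=1
  [6] ##. => #  t=1,i=9
  [5] #.# => .  t=2,i=10
  [4] #.. => .  t=0,i=1
  [3] .## => .  t=1,i=8
  [2] .#. => .  t=0,i=0
  [1] ..# => .  t=0,i=2
  [0] ... => #  t=0,i=8
  bits 11000001 = 193

193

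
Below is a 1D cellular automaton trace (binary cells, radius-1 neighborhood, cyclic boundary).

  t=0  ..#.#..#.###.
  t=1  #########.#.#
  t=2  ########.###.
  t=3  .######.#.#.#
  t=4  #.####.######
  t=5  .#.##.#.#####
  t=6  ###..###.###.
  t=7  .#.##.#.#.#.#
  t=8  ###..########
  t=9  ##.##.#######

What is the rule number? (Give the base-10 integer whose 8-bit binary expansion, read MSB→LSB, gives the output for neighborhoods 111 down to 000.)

  ###|#  b7=1 t=0,i=10
  ##.|.  b6=0 t=0,i=11
  #.#|#  b5=1 t=0,i=3
  #..|#  b4=1 t=0,i=5
  .##|.  b3=0 t=0,i=9
  .#.|#  b2=1 t=0,i=2
  ..#|#  b1=1 t=0,i=1
  ...|#  b0=1 t=0,i=0
  bits 10110111 = 183

183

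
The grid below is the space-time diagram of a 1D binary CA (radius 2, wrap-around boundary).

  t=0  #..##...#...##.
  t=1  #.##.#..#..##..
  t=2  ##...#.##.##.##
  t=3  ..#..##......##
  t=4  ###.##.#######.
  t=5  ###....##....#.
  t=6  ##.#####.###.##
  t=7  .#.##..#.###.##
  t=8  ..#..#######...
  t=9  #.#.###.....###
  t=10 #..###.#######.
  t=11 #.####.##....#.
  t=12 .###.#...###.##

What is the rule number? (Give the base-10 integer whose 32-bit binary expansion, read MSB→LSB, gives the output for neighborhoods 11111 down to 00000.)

597544187

  ##### -> .   bit 31 = 0  t=4,i=9
  ####. -> .   bit 30 = 0  t=2,i=0
  ###.# -> #   bit 29 = 1  t=4,i=2
  ###.. -> .   bit 28 = 0  t=2,i=1
  ##.## -> .   bit 27 = 0  t=2,i=9
  ##.#. -> .   bit 26 = 0  t=0,i=14
  ##..# -> #   bit 25 = 1  t=1,i=13
  ##... -> #   bit 24 = 1  t=0,i=5
  #.### -> #   bit 23 = 1  t=2,i=13
  #.##. -> .   bit 22 = 0  t=1,i=2
  #.#.# -> .   bit 21 = 0  t=7,i=1
  #.#.. -> #   bit 20 = 1  t=0,i=0
  #..## -> #   bit 19 = 1  t=0,i=2
  #..#. -> #   bit 18 = 1  t=1,i=7
  #...# -> .   bit 17 = 0  t=0,i=6
  #.... -> #   bit 16 = 1  t=3,i=8
  .#### -> #   bit 15 = 1  t=2,i=14
  .###. -> #   bit 14 = 1  t=4,i=1
  .##.# -> .   bit 13 = 0  t=0,i=13
  .##.. -> .   bit 12 = 0  t=0,i=4
  .#.## -> #   bit 11 = 1  t=1,i=1
  .#.#. -> #   bit 10 = 1  t=11,i=14
  .#..# -> .   bit 9 = 0  t=0,i=1
  .#... -> .   bit 8 = 0  t=0,i=9
  ..### -> #   bit 7 = 1  t=8,i=5
  ..##. -> #   bit 6 = 1  t=0,i=3
  ..#.# -> #   bit 5 = 1  t=1,i=0
  ..#.. -> #   bit 4 = 1  t=0,i=8
  ...## -> #   bit 3 = 1  t=0,i=11
  ...#. -> .   bit 2 = 0  t=0,i=7
  ....# -> #   bit 1 = 1  t=3,i=11
  ..... -> #   bit 0 = 1  t=3,i=9
  bits 00100011100111011100110011111011 = 597544187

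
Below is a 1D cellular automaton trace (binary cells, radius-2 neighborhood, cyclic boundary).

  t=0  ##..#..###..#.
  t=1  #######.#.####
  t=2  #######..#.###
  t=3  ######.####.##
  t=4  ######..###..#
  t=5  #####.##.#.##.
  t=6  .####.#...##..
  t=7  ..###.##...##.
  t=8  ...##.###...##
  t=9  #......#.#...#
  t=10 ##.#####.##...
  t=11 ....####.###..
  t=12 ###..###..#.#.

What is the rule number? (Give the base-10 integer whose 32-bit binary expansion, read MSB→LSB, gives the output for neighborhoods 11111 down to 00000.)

3814513463

  [31] ##### => #  t=1,i=0
  [30] ####. => #  t=1,i=5
  [29] ###.# => #  t=1,i=6
  [28] ###.. => .  t=0,i=9
  [27] ##.## => .  t=3,i=6
  [26] ##.#. => .  t=1,i=7
  [25] ##..# => #  t=0,i=2
  [24] ##... => #  t=6,i=12
  [23] #.### => .  t=1,i=10
  [22] #.##. => #  t=0,i=0
  [21] #.#.# => .  t=1,i=8
  [20] #.#.. => #  t=6,i=6
  [19] #..## => #  t=0,i=6
  [18] #..#. => #  t=0,i=3
  [17] #...# => .  t=6,i=8
  [16] #.... => .  t=9,i=2
  [15] .#### => #  t=1,i=11
  [14] .###. => #  t=0,i=8
  [13] .##.# => .  t=5,i=7
  [12] .##.. => #  t=0,i=1
  [11] .#.## => #  t=0,i=13
  [10] .#.#. => .  t=9,i=8
  [9] .#..# => #  t=0,i=5
  [8] .#... => #  t=6,i=7
  [7] ..### => .  t=0,i=7
  [6] ..##. => .  t=6,i=10
  [5] ..#.# => #  t=0,i=12
  [4] ..#.. => #  t=0,i=4
  [3] ...## => .  t=6,i=0
  [2] ...#. => #  t=9,i=6
  [1] ....# => #  t=9,i=5
  [0] ..... => #  t=9,i=3
  bits 11100011010111001101101100110111 = 3814513463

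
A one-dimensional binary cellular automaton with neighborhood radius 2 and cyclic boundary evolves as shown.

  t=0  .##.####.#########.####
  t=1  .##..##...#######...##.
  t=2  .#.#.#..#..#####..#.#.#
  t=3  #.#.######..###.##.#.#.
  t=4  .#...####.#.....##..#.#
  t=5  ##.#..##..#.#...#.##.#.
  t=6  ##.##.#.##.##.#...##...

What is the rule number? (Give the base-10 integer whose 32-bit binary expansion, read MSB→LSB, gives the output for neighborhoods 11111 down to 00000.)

  nb #####: next=#  (t=0,i=11, bit31=1)
  nb ####.: next=#  (t=0,i=6, bit30=1)
  nb ###.#: next=.  (t=0,i=7, bit29=0)
  nb ###..: next=.  (t=1,i=16, bit28=0)
  nb ##.##: next=.  (t=0,i=0, bit27=0)
  nb ##.#.: next=.  (t=3,i=18, bit26=0)
  nb ##..#: next=#  (t=1,i=3, bit25=1)
  nb ##...: next=.  (t=1,i=7, bit24=0)
  nb #.###: next=.  (t=0,i=4, bit23=0)
  nb #.##.: next=#  (t=0,i=1, bit22=1)
  nb #.#.#: next=.  (t=2,i=1, bit21=0)
  nb #.#..: next=#  (t=2,i=5, bit20=1)
  nb #..##: next=.  (t=1,i=0, bit19=0)
  nb #..#.: next=#  (t=2,i=7, bit18=1)
  nb #...#: next=#  (t=1,i=8, bit17=1)
  nb #....: next=#  (t=4,i=12, bit16=1)
  nb .####: next=#  (t=0,i=5, bit15=1)
  nb .###.: next=.  (t=3,i=13, bit14=0)
  nb .##.#: next=#  (t=0,i=2, bit13=1)
  nb .##..: next=.  (t=1,i=2, bit12=0)
  nb .#.##: next=.  (t=3,i=3, bit11=0)
  nb .#.#.: next=#  (t=2,i=0, bit10=1)
  nb .#..#: next=#  (t=2,i=6, bit9=1)
  nb .#...: next=.  (t=4,i=2, bit8=0)
  nb ..###: next=.  (t=1,i=10, bit7=0)
  nb ..##.: next=#  (t=1,i=1, bit6=1)
  nb ..#.#: next=.  (t=2,i=18, bit5=0)
  nb ..#..: next=#  (t=2,i=8, bit4=1)
  nb ...##: next=.  (t=1,i=9, bit3=0)
  nb ...#.: next=.  (t=5,i=15, bit2=0)
  nb ....#: next=.  (t=4,i=14, bit1=0)
  nb .....: next=.  (t=4,i=13, bit0=0)
  bits 11000010010101111010011001010000 = 3260524112

3260524112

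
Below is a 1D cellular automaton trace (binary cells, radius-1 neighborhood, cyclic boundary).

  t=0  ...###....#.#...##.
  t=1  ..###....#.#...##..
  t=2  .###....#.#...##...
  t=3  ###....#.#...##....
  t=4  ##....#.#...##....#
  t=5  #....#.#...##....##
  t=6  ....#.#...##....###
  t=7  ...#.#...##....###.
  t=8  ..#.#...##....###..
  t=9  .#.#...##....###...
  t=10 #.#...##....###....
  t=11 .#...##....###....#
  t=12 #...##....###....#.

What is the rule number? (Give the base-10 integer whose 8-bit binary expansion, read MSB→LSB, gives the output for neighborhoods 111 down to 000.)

  nb ###: next=#  (t=0,i=4, bit7=1)
  nb ##.: next=.  (t=0,i=5, bit6=0)
  nb #.#: next=#  (t=0,i=11, bit5=1)
  nb #..: next=.  (t=0,i=6, bit4=0)
  nb .##: next=#  (t=0,i=3, bit3=1)
  nb .#.: next=.  (t=0,i=10, bit2=0)
  nb ..#: next=#  (t=0,i=2, bit1=1)
  nb ...: next=.  (t=0,i=0, bit0=0)
  bits 10101010 = 170

170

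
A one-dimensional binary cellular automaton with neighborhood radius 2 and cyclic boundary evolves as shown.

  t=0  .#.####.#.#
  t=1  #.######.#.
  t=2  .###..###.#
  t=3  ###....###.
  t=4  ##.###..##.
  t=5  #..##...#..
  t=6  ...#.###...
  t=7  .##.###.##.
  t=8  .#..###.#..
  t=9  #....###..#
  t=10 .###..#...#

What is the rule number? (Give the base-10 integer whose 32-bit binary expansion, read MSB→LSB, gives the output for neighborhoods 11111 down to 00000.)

  ##### -> .   bit 31 = 0  t=1,i=4
  ####. -> #   bit 30 = 1  t=0,i=5
  ###.# -> #   bit 29 = 1  t=0,i=6
  ###.. -> .   bit 28 = 0  t=2,i=3
  ##.## -> .   bit 27 = 0  t=3,i=10
  ##.#. -> #   bit 26 = 1  t=0,i=7
  ##..# -> .   bit 25 = 0  t=2,i=4
  ##... -> #   bit 24 = 1  t=3,i=3
  #.### -> #   bit 23 = 1  t=0,i=3
  #.##. -> #   bit 22 = 1  t=4,i=0
  #.#.# -> .   bit 21 = 0  t=0,i=1
  #.#.. -> .   bit 20 = 0  t=8,i=8
  #..## -> .   bit 19 = 0  t=2,i=5
  #..#. -> .   bit 18 = 0  t=5,i=10
  #...# -> #   bit 17 = 1  t=5,i=6
  #.... -> #   bit 16 = 1  t=3,i=4
  .#### -> #   bit 15 = 1  t=0,i=4
  .###. -> #   bit 14 = 1  t=2,i=2
  .##.# -> .   bit 13 = 0  t=4,i=1
  .##.. -> .   bit 12 = 0  t=5,i=4
  .#.## -> #   bit 11 = 1  t=0,i=2
  .#.#. -> #   bit 10 = 1  t=0,i=0
  .#..# -> .   bit 9 = 0  t=5,i=1
  .#... -> .   bit 8 = 0  t=8,i=9
  ..### -> .   bit 7 = 0  t=2,i=6
  ..##. -> #   bit 6 = 1  t=4,i=8
  ..#.# -> .   bit 5 = 0  t=6,i=3
  ..#.. -> .   bit 4 = 0  t=5,i=0
  ...## -> .   bit 3 = 0  t=3,i=6
  ...#. -> #   bit 2 = 1  t=5,i=7
  ....# -> #   bit 1 = 1  t=3,i=5
  ..... -> .   bit 0 = 0  t=6,i=0
  bits 01100101110000111100110001000110 = 1707330630

1707330630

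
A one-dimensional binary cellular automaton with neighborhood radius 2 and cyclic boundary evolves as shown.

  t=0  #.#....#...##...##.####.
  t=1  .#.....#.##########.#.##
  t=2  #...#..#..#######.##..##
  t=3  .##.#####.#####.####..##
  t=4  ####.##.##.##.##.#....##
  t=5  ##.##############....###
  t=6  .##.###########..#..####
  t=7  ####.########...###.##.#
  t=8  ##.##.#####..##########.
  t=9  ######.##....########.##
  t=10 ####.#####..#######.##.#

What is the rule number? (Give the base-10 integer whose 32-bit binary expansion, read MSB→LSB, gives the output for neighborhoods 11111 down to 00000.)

  nb #####: next=#  (t=1,i=11, bit31=1)
  nb ####.: next=.  (t=0,i=21, bit30=0)
  nb ###.#: next=#  (t=0,i=22, bit29=1)
  nb ###..: next=.  (t=2,i=0, bit28=0)
  nb ##.##: next=#  (t=0,i=18, bit27=1)
  nb ##.#.: next=#  (t=0,i=23, bit26=1)
  nb ##..#: next=.  (t=2,i=20, bit25=0)
  nb ##...: next=#  (t=0,i=13, bit24=1)
  nb #.###: next=.  (t=0,i=19, bit23=0)
  nb #.##.: next=#  (t=1,i=22, bit22=1)
  nb #.#.#: next=.  (t=0,i=0, bit21=0)
  nb #.#..: next=.  (t=0,i=2, bit20=0)
  nb #..##: next=.  (t=2,i=9, bit19=0)
  nb #..#.: next=#  (t=2,i=6, bit18=1)
  nb #...#: next=#  (t=0,i=9, bit17=1)
  nb #....: next=.  (t=0,i=4, bit16=0)
  nb .####: next=#  (t=0,i=20, bit15=1)
  nb .###.: next=#  (t=2,i=23, bit14=1)
  nb .##.#: next=#  (t=0,i=17, bit13=1)
  nb .##..: next=#  (t=0,i=12, bit12=1)
  nb .#.##: next=.  (t=1,i=8, bit11=0)
  nb .#.#.: next=#  (t=0,i=1, bit10=1)
  nb .#..#: next=#  (t=2,i=5, bit9=1)
  nb .#...: next=.  (t=0,i=3, bit8=0)
  nb ..###: next=#  (t=2,i=10, bit7=1)
  nb ..##.: next=#  (t=0,i=11, bit6=1)
  nb ..#.#: next=#  (t=1,i=7, bit5=1)
  nb ..#..: next=#  (t=0,i=7, bit4=1)
  nb ...##: next=#  (t=0,i=10, bit3=1)
  nb ...#.: next=.  (t=0,i=6, bit2=0)
  nb ....#: next=.  (t=0,i=5, bit1=0)
  nb .....: next=#  (t=1,i=4, bit0=1)
  bits 10101101010001101111011011111001 = 2907109113

2907109113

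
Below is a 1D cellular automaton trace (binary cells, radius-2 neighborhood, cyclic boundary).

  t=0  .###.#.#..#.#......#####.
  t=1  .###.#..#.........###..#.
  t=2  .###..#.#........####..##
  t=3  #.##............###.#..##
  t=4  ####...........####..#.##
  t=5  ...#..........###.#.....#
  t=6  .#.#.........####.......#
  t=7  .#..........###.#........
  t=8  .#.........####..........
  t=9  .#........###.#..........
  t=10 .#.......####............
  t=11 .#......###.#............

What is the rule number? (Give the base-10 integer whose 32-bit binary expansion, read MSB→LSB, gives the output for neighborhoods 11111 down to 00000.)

946008792

  ##### -> .   bit 31 = 0  t=0,i=21
  ####. -> .   bit 30 = 0  t=0,i=22
  ###.# -> #   bit 29 = 1  t=0,i=3
  ###.. -> #   bit 28 = 1  t=0,i=23
  ##.## -> #   bit 27 = 1  t=2,i=0
  ##.#. -> .   bit 26 = 0  t=0,i=4
  ##..# -> .   bit 25 = 0  t=0,i=24
  ##... -> .   bit 24 = 0  t=3,i=4
  #.### -> .   bit 23 = 0  t=2,i=1
  #.##. -> #   bit 22 = 1  t=3,i=2
  #.#.# -> #   bit 21 = 1  t=0,i=5
  #.#.. -> .   bit 20 = 0  t=0,i=7
  #..## -> .   bit 19 = 0  t=0,i=0
  #..#. -> .   bit 18 = 0  t=0,i=9
  #...# -> #   bit 17 = 1  t=5,i=1
  #.... -> .   bit 16 = 0  t=0,i=14
  .#### -> #   bit 15 = 1  t=0,i=20
  .###. -> #   bit 14 = 1  t=0,i=2
  .##.# -> #   bit 13 = 1  t=2,i=24
  .##.. -> #   bit 12 = 1  t=3,i=3
  .#.## -> .   bit 11 = 0  t=4,i=22
  .#.#. -> .   bit 10 = 0  t=0,i=6
  .#..# -> #   bit 9 = 1  t=0,i=8
  .#... -> .   bit 8 = 0  t=0,i=13
  ..### -> #   bit 7 = 1  t=0,i=1
  ..##. -> #   bit 6 = 1  t=2,i=23
  ..#.# -> .   bit 5 = 0  t=0,i=10
  ..#.. -> #   bit 4 = 1  t=1,i=8
  ...## -> #   bit 3 = 1  t=0,i=18
  ...#. -> .   bit 2 = 0  t=5,i=2
  ....# -> .   bit 1 = 0  t=0,i=17
  ..... -> .   bit 0 = 0  t=0,i=15
  bits 00111000011000101111001011011000 = 946008792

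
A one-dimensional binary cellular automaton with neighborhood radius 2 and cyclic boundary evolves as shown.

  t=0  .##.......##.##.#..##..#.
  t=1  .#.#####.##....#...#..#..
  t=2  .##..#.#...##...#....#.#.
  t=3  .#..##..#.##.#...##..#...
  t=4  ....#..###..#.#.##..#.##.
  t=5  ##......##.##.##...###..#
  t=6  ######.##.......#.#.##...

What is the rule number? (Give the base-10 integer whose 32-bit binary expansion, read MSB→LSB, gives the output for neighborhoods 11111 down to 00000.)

  [31] ##### => #  t=1,i=5
  [30] ####. => .  t=1,i=6
  [29] ###.# => #  t=1,i=7
  [28] ###.. => #  t=4,i=9
  [27] ##.## => .  t=0,i=12
  [26] ##.#. => #  t=0,i=15
  [25] ##..# => .  t=0,i=21
  [24] ##... => #  t=0,i=3
  [23] #.### => .  t=1,i=3
  [22] #.##. => .  t=0,i=13
  [21] #.#.# => #  t=4,i=14
  [20] #.#.. => .  t=0,i=16
  [19] #..## => .  t=0,i=0
  [18] #..#. => #  t=0,i=22
  [17] #...# => .  t=1,i=17
  [16] #.... => #  t=0,i=4
  [15] .#### => .  t=1,i=4
  [14] .###. => #  t=4,i=8
  [13] .##.# => .  t=0,i=11
  [12] .##.. => .  t=0,i=2
  [11] .#.## => #  t=1,i=2
  [10] .#.#. => .  t=2,i=6
  [9] .#..# => .  t=0,i=17
  [8] .#... => #  t=1,i=16
  [7] ..### => .  t=4,i=7
  [6] ..##. => #  t=0,i=1
  [5] ..#.# => #  t=1,i=1
  [4] ..#.. => .  t=0,i=23
  [3] ...## => #  t=0,i=9
  [2] ...#. => .  t=1,i=0
  [1] ....# => .  t=0,i=8
  [0] ..... => #  t=0,i=5
  bits 10110101001001010100100101101001 = 3039119721

3039119721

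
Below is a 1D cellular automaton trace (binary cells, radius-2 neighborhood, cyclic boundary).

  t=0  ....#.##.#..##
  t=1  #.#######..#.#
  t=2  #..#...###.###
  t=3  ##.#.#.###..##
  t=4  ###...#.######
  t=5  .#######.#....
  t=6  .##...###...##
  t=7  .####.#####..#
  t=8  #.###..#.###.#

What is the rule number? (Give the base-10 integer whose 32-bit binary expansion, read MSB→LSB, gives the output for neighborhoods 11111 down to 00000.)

2001402039

  [31] ##### => .  t=1,i=4
  [30] ####. => #  t=1,i=7
  [29] ###.# => #  t=2,i=9
  [28] ###.. => #  t=1,i=8
  [27] ##.## => .  t=1,i=1
  [26] ##.#. => #  t=0,i=8
  [25] ##..# => #  t=1,i=9
  [24] ##... => #  t=0,i=0
  [23] #.### => .  t=1,i=2
  [22] #.##. => #  t=0,i=6
  [21] #.#.# => .  t=3,i=3
  [20] #.#.. => .  t=0,i=9
  [19] #..## => #  t=0,i=11
  [18] #..#. => .  t=1,i=10
  [17] #...# => #  t=2,i=5
  [16] #.... => .  t=0,i=1
  [15] .#### => #  t=1,i=3
  [14] .###. => #  t=2,i=8
  [13] .##.# => #  t=0,i=7
  [12] .##.. => #  t=0,i=13
  [11] .#.## => #  t=0,i=5
  [10] .#.#. => .  t=3,i=4
  [9] .#..# => .  t=0,i=10
  [8] .#... => .  t=2,i=4
  [7] ..### => #  t=2,i=7
  [6] ..##. => .  t=0,i=12
  [5] ..#.# => #  t=0,i=4
  [4] ..#.. => #  t=2,i=3
  [3] ...## => .  t=2,i=6
  [2] ...#. => #  t=0,i=3
  [1] ....# => #  t=0,i=2
  [0] ..... => #  t=5,i=12
  bits 01110111010010101111100010110111 = 2001402039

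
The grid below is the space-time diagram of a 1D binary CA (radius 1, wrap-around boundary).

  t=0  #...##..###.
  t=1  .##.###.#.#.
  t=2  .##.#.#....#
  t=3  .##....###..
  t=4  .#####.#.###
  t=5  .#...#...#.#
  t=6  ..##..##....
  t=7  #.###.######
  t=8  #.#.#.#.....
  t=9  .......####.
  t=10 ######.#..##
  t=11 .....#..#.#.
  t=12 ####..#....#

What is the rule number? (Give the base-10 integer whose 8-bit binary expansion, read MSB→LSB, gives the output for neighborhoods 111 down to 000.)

89

  nb ###: next=.  (t=0,i=9, bit7=0)
  nb ##.: next=#  (t=0,i=5, bit6=1)
  nb #.#: next=.  (t=0,i=11, bit5=0)
  nb #..: next=#  (t=0,i=1, bit4=1)
  nb .##: next=#  (t=0,i=4, bit3=1)
  nb .#.: next=.  (t=0,i=0, bit2=0)
  nb ..#: next=.  (t=0,i=3, bit1=0)
  nb ...: next=#  (t=0,i=2, bit0=1)
  bits 01011001 = 89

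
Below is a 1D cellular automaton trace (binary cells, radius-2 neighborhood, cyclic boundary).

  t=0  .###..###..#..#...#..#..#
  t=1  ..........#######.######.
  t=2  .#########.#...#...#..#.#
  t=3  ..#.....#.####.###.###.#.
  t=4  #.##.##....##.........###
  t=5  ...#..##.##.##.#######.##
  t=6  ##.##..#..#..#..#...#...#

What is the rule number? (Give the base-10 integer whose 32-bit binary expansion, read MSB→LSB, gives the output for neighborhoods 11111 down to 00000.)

  ##### -> .   bit 31 = 0  t=1,i=12
  ####. -> #   bit 30 = 1  t=1,i=15
  ###.# -> .   bit 29 = 0  t=1,i=16
  ###.. -> .   bit 28 = 0  t=0,i=3
  ##.## -> .   bit 27 = 0  t=1,i=17
  ##.#. -> #   bit 26 = 1  t=2,i=10
  ##..# -> .   bit 25 = 0  t=0,i=4
  ##... -> #   bit 24 = 1  t=1,i=24
  #.### -> .   bit 23 = 0  t=0,i=1
  #.##. -> .   bit 22 = 0  t=4,i=2
  #.#.# -> .   bit 21 = 0  t=2,i=24
  #.#.. -> #   bit 20 = 1  t=2,i=11
  #..## -> .   bit 19 = 0  t=0,i=5
  #..#. -> #   bit 18 = 1  t=0,i=10
  #...# -> #   bit 17 = 1  t=0,i=16
  #.... -> .   bit 16 = 0  t=1,i=0
  .#### -> #   bit 15 = 1  t=1,i=11
  .###. -> .   bit 14 = 0  t=0,i=2
  .##.# -> #   bit 13 = 1  t=4,i=3
  .##.. -> #   bit 12 = 1  t=4,i=6
  .#.## -> .   bit 11 = 0  t=0,i=0
  .#.#. -> #   bit 10 = 1  t=2,i=23
  .#..# -> #   bit 9 = 1  t=0,i=12
  .#... -> #   bit 8 = 1  t=0,i=15
  ..### -> .   bit 7 = 0  t=0,i=6
  ..##. -> .   bit 6 = 0  t=4,i=11
  ..#.# -> .   bit 5 = 0  t=0,i=24
  ..#.. -> #   bit 4 = 1  t=0,i=11
  ...## -> #   bit 3 = 1  t=1,i=9
  ...#. -> .   bit 2 = 0  t=0,i=17
  ....# -> #   bit 1 = 1  t=1,i=8
  ..... -> #   bit 0 = 1  t=1,i=1
  bits 01000101000101101011011100011011 = 1159116571

1159116571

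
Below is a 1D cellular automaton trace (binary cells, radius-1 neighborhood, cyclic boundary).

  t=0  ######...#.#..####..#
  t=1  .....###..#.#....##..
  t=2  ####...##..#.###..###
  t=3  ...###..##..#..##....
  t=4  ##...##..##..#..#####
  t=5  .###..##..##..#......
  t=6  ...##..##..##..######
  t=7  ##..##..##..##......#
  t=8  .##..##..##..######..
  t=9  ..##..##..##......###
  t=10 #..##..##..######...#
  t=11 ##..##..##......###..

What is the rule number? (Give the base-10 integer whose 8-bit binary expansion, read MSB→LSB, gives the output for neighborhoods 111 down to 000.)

113

  [7] ### => .  t=0,i=0
  [6] ##. => #  t=0,i=5
  [5] #.# => #  t=0,i=10
  [4] #.. => #  t=0,i=6
  [3] .## => .  t=0,i=14
  [2] .#. => .  t=0,i=9
  [1] ..# => .  t=0,i=8
  [0] ... => #  t=0,i=7
  bits 01110001 = 113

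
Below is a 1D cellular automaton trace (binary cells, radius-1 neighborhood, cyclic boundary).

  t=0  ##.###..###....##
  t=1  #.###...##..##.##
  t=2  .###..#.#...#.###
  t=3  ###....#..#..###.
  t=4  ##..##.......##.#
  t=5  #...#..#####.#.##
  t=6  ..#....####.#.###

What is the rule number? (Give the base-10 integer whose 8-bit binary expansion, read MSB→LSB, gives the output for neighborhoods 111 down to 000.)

  [7] ### => #  t=0,i=0
  [6] ##. => .  t=0,i=1
  [5] #.# => #  t=0,i=2
  [4] #.. => .  t=0,i=6
  [3] .## => #  t=0,i=3
  [2] .#. => .  t=2,i=6
  [1] ..# => .  t=0,i=7
  [0] ... => #  t=0,i=12
  bits 10101001 = 169

169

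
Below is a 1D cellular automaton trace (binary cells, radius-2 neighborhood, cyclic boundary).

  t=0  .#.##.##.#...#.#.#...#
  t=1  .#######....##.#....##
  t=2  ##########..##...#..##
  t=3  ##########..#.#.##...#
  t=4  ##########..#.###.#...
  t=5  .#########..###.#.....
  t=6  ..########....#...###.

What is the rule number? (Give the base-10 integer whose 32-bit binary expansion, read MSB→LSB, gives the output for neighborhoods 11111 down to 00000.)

4192315509

  #####|#  b31=1 t=1,i=3
  ####.|#  b30=1 t=1,i=6
  ###.#|#  b29=1 t=4,i=16
  ###..|#  b28=1 t=1,i=7
  ##.##|#  b27=1 t=0,i=5
  ##.#.|.  b26=0 t=0,i=8
  ##..#|.  b25=0 t=2,i=10
  ##...|#  b24=1 t=1,i=8
  #.###|#  b23=1 t=1,i=1
  #.##.|#  b22=1 t=0,i=3
  #.#.#|#  b21=1 t=0,i=1
  #.#..|.  b20=0 t=0,i=9
  #..##|.  b19=0 t=2,i=11
  #..#.|.  b18=0 t=3,i=11
  #...#|.  b17=0 t=0,i=11
  #....|#  b16=1 t=1,i=9
  .####|#  b15=1 t=1,i=2
  .###.|.  b14=0 t=4,i=15
  .##.#|#  b13=1 t=0,i=4
  .##..|.  b12=0 t=2,i=13
  .#.##|#  b11=1 t=0,i=2
  .#.#.|.  b10=0 t=0,i=0
  .#..#|.  b9=0 t=2,i=18
  .#...|.  b8=0 t=0,i=10
  ..###|.  b7=0 t=2,i=20
  ..##.|#  b6=1 t=1,i=12
  ..#.#|#  b5=1 t=0,i=13
  ..#..|#  b4=1 t=2,i=17
  ...##|.  b3=0 t=1,i=11
  ...#.|#  b2=1 t=0,i=12
  ....#|.  b1=0 t=1,i=10
  .....|#  b0=1 t=5,i=19
  bits 11111001111000011010100001110101 = 4192315509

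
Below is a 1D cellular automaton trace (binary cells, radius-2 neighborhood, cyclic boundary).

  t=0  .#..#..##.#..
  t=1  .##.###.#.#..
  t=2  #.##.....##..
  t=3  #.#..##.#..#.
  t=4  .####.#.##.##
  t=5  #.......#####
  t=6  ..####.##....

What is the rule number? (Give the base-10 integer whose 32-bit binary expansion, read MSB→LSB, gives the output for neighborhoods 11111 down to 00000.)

  [31] ##### => .  t=5,i=10
  [30] ####. => .  t=4,i=3
  [29] ###.# => .  t=1,i=6
  [28] ###.. => .  t=5,i=0
  [27] ##.## => #  t=1,i=3
  [26] ##.#. => .  t=0,i=9
  [25] ##..# => #  t=2,i=11
  [24] ##... => .  t=2,i=4
  [23] #.### => .  t=1,i=4
  [22] #.##. => #  t=2,i=2
  [21] #.#.# => .  t=1,i=8
  [20] #.#.. => #  t=0,i=10
  [19] #..## => #  t=0,i=6
  [18] #..#. => .  t=0,i=3
  [17] #...# => .  t=0,i=12
  [16] #.... => #  t=2,i=5
  [15] .#### => .  t=4,i=2
  [14] .###. => .  t=1,i=5
  [13] .##.# => #  t=0,i=8
  [12] .##.. => .  t=2,i=3
  [11] .#.## => .  t=2,i=1
  [10] .#.#. => #  t=1,i=9
  [9] .#..# => #  t=0,i=2
  [8] .#... => .  t=0,i=11
  [7] ..### => #  t=5,i=8
  [6] ..##. => .  t=0,i=7
  [5] ..#.# => #  t=2,i=0
  [4] ..#.. => #  t=0,i=1
  [3] ...## => #  t=1,i=0
  [2] ...#. => .  t=0,i=0
  [1] ....# => .  t=2,i=7
  [0] ..... => #  t=2,i=6
  bits 00001010010110010010011010111001 = 173614777

173614777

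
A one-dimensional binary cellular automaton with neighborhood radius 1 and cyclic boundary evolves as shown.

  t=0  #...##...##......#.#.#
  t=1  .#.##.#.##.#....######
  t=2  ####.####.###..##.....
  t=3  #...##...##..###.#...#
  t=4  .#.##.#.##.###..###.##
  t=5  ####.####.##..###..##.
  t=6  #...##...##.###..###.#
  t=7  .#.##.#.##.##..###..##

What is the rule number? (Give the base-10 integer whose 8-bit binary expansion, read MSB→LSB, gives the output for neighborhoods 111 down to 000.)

  ###|.  b7=0 t=1,i=17
  ##.|.  b6=0 t=0,i=0
  #.#|#  b5=1 t=0,i=18
  #..|#  b4=1 t=0,i=1
  .##|#  b3=1 t=0,i=4
  .#.|#  b2=1 t=0,i=17
  ..#|#  b1=1 t=0,i=3
  ...|.  b0=0 t=0,i=2
  bits 00111110 = 62

62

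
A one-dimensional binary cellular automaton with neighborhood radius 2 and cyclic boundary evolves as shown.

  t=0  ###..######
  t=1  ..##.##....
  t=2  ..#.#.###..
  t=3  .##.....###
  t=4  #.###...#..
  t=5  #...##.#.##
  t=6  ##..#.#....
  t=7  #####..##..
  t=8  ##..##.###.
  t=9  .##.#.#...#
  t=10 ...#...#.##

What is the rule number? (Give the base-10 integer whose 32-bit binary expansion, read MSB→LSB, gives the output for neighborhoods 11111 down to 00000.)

  [31] ##### => .  t=0,i=0
  [30] ####. => .  t=0,i=1
  [29] ###.# => .  t=3,i=10
  [28] ###.. => #  t=0,i=2
  [27] ##.## => #  t=1,i=4
  [26] ##.#. => #  t=5,i=6
  [25] ##..# => #  t=0,i=3
  [24] ##... => #  t=1,i=7
  [23] #.### => .  t=2,i=6
  [22] #.##. => .  t=1,i=5
  [21] #.#.# => .  t=2,i=4
  [20] #.#.. => .  t=6,i=6
  [19] #..## => .  t=0,i=4
  [18] #..#. => #  t=4,i=10
  [17] #...# => .  t=4,i=6
  [16] #.... => #  t=1,i=8
  [15] .#### => #  t=0,i=6
  [14] .###. => .  t=2,i=7
  [13] .##.# => .  t=1,i=3
  [12] .##.. => #  t=1,i=6
  [11] .#.## => .  t=2,i=5
  [10] .#.#. => .  t=2,i=3
  [9] .#..# => #  t=4,i=9
  [8] .#... => #  t=6,i=7
  [7] ..### => #  t=0,i=5
  [6] ..##. => #  t=1,i=2
  [5] ..#.# => #  t=2,i=2
  [4] ..#.. => .  t=4,i=8
  [3] ...## => .  t=1,i=1
  [2] ...#. => #  t=2,i=1
  [1] ....# => .  t=1,i=0
  [0] ..... => .  t=1,i=9
  bits 00011111000001011001001111100100 = 520459236

520459236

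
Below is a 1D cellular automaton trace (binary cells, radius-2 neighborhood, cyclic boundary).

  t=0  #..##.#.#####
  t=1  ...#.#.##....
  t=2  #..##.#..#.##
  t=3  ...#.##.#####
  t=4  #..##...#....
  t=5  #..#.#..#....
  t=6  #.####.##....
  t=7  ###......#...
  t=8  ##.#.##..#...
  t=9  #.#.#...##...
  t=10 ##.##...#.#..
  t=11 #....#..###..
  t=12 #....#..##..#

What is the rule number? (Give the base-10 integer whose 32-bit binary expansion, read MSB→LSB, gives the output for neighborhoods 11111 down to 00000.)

  #####|.  b31=0 t=0,i=10
  ####.|.  b30=0 t=0,i=12
  ###.#|.  b29=0 t=6,i=5
  ###..|.  b28=0 t=0,i=0
  ##.##|.  b27=0 t=3,i=7
  ##.#.|#  b26=1 t=0,i=5
  ##..#|.  b25=0 t=0,i=1
  ##...|#  b24=1 t=1,i=9
  #.###|#  b23=1 t=0,i=8
  #.##.|.  b22=0 t=1,i=7
  #.#.#|.  b21=0 t=0,i=6
  #.#..|#  b20=1 t=2,i=6
  #..##|.  b19=0 t=0,i=2
  #..#.|#  b18=1 t=2,i=8
  #...#|.  b17=0 t=3,i=1
  #....|.  b16=0 t=1,i=10
  .####|.  b15=0 t=0,i=9
  .###.|#  b14=1 t=2,i=12
  .##.#|.  b13=0 t=0,i=4
  .##..|.  b12=0 t=1,i=8
  .#.##|#  b11=1 t=0,i=7
  .#.#.|#  b10=1 t=1,i=4
  .#..#|.  b9=0 t=2,i=7
  .#...|.  b8=0 t=4,i=9
  ..###|#  b7=1 t=7,i=0
  ..##.|#  b6=1 t=0,i=3
  ..#.#|#  b5=1 t=1,i=3
  ..#..|#  b4=1 t=4,i=0
  ...##|.  b3=0 t=7,i=12
  ...#.|.  b2=0 t=1,i=2
  ....#|.  b1=0 t=1,i=1
  .....|#  b0=1 t=1,i=0
  bits 00000101100101000100110011110001 = 93605105

93605105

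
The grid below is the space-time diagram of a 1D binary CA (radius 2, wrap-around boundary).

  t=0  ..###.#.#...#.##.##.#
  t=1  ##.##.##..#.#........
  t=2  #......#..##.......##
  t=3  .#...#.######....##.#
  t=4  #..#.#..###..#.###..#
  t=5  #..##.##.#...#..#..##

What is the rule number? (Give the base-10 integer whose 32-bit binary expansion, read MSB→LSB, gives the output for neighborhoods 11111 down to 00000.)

2703939194

  ##### -> #   bit 31 = 1  t=3,i=9
  ####. -> .   bit 30 = 0  t=3,i=11
  ###.# -> #   bit 29 = 1  t=0,i=4
  ###.. -> .   bit 28 = 0  t=2,i=0
  ##.## -> .   bit 27 = 0  t=0,i=16
  ##.#. -> .   bit 26 = 0  t=0,i=5
  ##..# -> .   bit 25 = 0  t=1,i=8
  ##... -> #   bit 24 = 1  t=2,i=1
  #.### -> .   bit 23 = 0  t=3,i=7
  #.##. -> .   bit 22 = 0  t=0,i=14
  #.#.# -> #   bit 21 = 1  t=0,i=6
  #.#.. -> .   bit 20 = 0  t=0,i=8
  #..## -> #   bit 19 = 1  t=0,i=1
  #..#. -> .   bit 18 = 0  t=1,i=9
  #...# -> #   bit 17 = 1  t=0,i=10
  #.... -> .   bit 16 = 0  t=1,i=14
  .#### -> #   bit 15 = 1  t=3,i=8
  .###. -> #   bit 14 = 1  t=0,i=3
  .##.# -> .   bit 13 = 0  t=0,i=15
  .##.. -> #   bit 12 = 1  t=1,i=7
  .#.## -> .   bit 11 = 0  t=0,i=13
  .#.#. -> #   bit 10 = 1  t=0,i=7
  .#..# -> #   bit 9 = 1  t=0,i=0
  .#... -> .   bit 8 = 0  t=0,i=9
  ..### -> .   bit 7 = 0  t=0,i=2
  ..##. -> #   bit 6 = 1  t=1,i=0
  ..#.# -> #   bit 5 = 1  t=0,i=12
  ..#.. -> #   bit 4 = 1  t=2,i=7
  ...## -> #   bit 3 = 1  t=1,i=20
  ...#. -> .   bit 2 = 0  t=0,i=11
  ....# -> #   bit 1 = 1  t=1,i=19
  ..... -> .   bit 0 = 0  t=1,i=15
  bits 10100001001010101101011001111010 = 2703939194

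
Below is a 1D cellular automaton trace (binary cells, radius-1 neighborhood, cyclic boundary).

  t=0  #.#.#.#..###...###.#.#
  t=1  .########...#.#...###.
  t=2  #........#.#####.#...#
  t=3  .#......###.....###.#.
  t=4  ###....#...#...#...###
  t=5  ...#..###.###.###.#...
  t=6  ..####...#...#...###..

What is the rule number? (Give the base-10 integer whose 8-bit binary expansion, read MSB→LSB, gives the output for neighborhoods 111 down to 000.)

  [7] ### => .  t=0,i=10
  [6] ##. => .  t=0,i=0
  [5] #.# => #  t=0,i=1
  [4] #.. => #  t=0,i=7
  [3] .## => .  t=0,i=9
  [2] .#. => #  t=0,i=2
  [1] ..# => #  t=0,i=8
  [0] ... => .  t=0,i=13
  bits 00110110 = 54

54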